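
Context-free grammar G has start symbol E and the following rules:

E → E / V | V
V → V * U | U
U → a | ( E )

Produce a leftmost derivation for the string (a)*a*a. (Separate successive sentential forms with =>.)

E => V   [E → V]
V => V*U   [V → V * U]
V*U => V*U*U   [V → V * U]
V*U*U => U*U*U   [V → U]
U*U*U => (E)*U*U   [U → ( E )]
(E)*U*U => (V)*U*U   [E → V]
(V)*U*U => (U)*U*U   [V → U]
(U)*U*U => (a)*U*U   [U → a]
(a)*U*U => (a)*a*U   [U → a]
(a)*a*U => (a)*a*a   [U → a]

E=>V=>V*U=>V*U*U=>U*U*U=>(E)*U*U=>(V)*U*U=>(U)*U*U=>(a)*U*U=>(a)*a*U=>(a)*a*a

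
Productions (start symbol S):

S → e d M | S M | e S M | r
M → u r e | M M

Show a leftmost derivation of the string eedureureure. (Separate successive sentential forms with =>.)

S => eSM   [S → e S M]
eSM => eedMM   [S → e d M]
eedMM => eedMMM   [M → M M]
eedMMM => eedureMM   [M → u r e]
eedureMM => eedureureM   [M → u r e]
eedureureM => eedureureure   [M → u r e]

S => eSM => eedMM => eedMMM => eedureMM => eedureureM => eedureureure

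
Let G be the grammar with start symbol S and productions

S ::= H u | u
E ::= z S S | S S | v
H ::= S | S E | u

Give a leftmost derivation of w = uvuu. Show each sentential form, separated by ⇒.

S ⇒ Hu   [S ::= H u]
Hu ⇒ Su   [H ::= S]
Su ⇒ Huu   [S ::= H u]
Huu ⇒ SEuu   [H ::= S E]
SEuu ⇒ uEuu   [S ::= u]
uEuu ⇒ uvuu   [E ::= v]

S ⇒ Hu ⇒ Su ⇒ Huu ⇒ SEuu ⇒ uEuu ⇒ uvuu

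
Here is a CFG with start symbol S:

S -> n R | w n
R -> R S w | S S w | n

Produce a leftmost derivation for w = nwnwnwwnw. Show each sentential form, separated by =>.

S => nR => nRSw => nSSwSw => nwnSwSw => nwnwnwSw => nwnwnwwnw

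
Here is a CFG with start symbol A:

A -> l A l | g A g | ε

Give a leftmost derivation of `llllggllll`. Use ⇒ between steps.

A ⇒ lAl   [A -> l A l]
lAl ⇒ llAll   [A -> l A l]
llAll ⇒ lllAlll   [A -> l A l]
lllAlll ⇒ llllAllll   [A -> l A l]
llllAllll ⇒ llllgAgllll   [A -> g A g]
llllgAgllll ⇒ llllggllll   [A -> ε]

A ⇒ lAl ⇒ llAll ⇒ lllAlll ⇒ llllAllll ⇒ llllgAgllll ⇒ llllggllll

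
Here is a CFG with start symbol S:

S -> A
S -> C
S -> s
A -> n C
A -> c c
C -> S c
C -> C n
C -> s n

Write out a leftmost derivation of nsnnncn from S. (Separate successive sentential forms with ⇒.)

S ⇒ C ⇒ Cn ⇒ Scn ⇒ Acn ⇒ nCcn ⇒ nCncn ⇒ nCnncn ⇒ nsnnncn

S ⇒ C   [S -> C]
C ⇒ Cn   [C -> C n]
Cn ⇒ Scn   [C -> S c]
Scn ⇒ Acn   [S -> A]
Acn ⇒ nCcn   [A -> n C]
nCcn ⇒ nCncn   [C -> C n]
nCncn ⇒ nCnncn   [C -> C n]
nCnncn ⇒ nsnnncn   [C -> s n]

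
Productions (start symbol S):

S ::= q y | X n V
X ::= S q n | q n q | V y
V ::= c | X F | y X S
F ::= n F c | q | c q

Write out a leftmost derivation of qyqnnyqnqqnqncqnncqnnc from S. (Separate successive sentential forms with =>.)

S => XnV => SqnnV => qyqnnV => qyqnnyXS => qyqnnyqnqS => qyqnnyqnqXnV => qyqnnyqnqSqnnV => qyqnnyqnqXnVqnnV => qyqnnyqnqSqnnVqnnV => qyqnnyqnqXnVqnnVqnnV => qyqnnyqnqqnqnVqnnVqnnV => qyqnnyqnqqnqncqnnVqnnV => qyqnnyqnqqnqncqnncqnnV => qyqnnyqnqqnqncqnncqnnc

S => XnV   [S ::= X n V]
XnV => SqnnV   [X ::= S q n]
SqnnV => qyqnnV   [S ::= q y]
qyqnnV => qyqnnyXS   [V ::= y X S]
qyqnnyXS => qyqnnyqnqS   [X ::= q n q]
qyqnnyqnqS => qyqnnyqnqXnV   [S ::= X n V]
qyqnnyqnqXnV => qyqnnyqnqSqnnV   [X ::= S q n]
qyqnnyqnqSqnnV => qyqnnyqnqXnVqnnV   [S ::= X n V]
qyqnnyqnqXnVqnnV => qyqnnyqnqSqnnVqnnV   [X ::= S q n]
qyqnnyqnqSqnnVqnnV => qyqnnyqnqXnVqnnVqnnV   [S ::= X n V]
qyqnnyqnqXnVqnnVqnnV => qyqnnyqnqqnqnVqnnVqnnV   [X ::= q n q]
qyqnnyqnqqnqnVqnnVqnnV => qyqnnyqnqqnqncqnnVqnnV   [V ::= c]
qyqnnyqnqqnqncqnnVqnnV => qyqnnyqnqqnqncqnncqnnV   [V ::= c]
qyqnnyqnqqnqncqnncqnnV => qyqnnyqnqqnqncqnncqnnc   [V ::= c]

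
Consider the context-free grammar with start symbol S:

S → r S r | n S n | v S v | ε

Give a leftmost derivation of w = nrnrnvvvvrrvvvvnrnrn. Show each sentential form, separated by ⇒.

S⇒nSn⇒nrSrn⇒nrnSnrn⇒nrnrSrnrn⇒nrnrnSnrnrn⇒nrnrnvSvnrnrn⇒nrnrnvvSvvnrnrn⇒nrnrnvvvSvvvnrnrn⇒nrnrnvvvvSvvvvnrnrn⇒nrnrnvvvvrSrvvvvnrnrn⇒nrnrnvvvvrrvvvvnrnrn

S ⇒ nSn   [S → n S n]
nSn ⇒ nrSrn   [S → r S r]
nrSrn ⇒ nrnSnrn   [S → n S n]
nrnSnrn ⇒ nrnrSrnrn   [S → r S r]
nrnrSrnrn ⇒ nrnrnSnrnrn   [S → n S n]
nrnrnSnrnrn ⇒ nrnrnvSvnrnrn   [S → v S v]
nrnrnvSvnrnrn ⇒ nrnrnvvSvvnrnrn   [S → v S v]
nrnrnvvSvvnrnrn ⇒ nrnrnvvvSvvvnrnrn   [S → v S v]
nrnrnvvvSvvvnrnrn ⇒ nrnrnvvvvSvvvvnrnrn   [S → v S v]
nrnrnvvvvSvvvvnrnrn ⇒ nrnrnvvvvrSrvvvvnrnrn   [S → r S r]
nrnrnvvvvrSrvvvvnrnrn ⇒ nrnrnvvvvrrvvvvnrnrn   [S → ε]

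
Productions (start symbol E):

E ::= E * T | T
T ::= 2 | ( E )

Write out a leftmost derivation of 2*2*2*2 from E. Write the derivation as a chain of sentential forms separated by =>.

E => E*T => E*T*T => E*T*T*T => T*T*T*T => 2*T*T*T => 2*2*T*T => 2*2*2*T => 2*2*2*2

E => E*T   [E ::= E * T]
E*T => E*T*T   [E ::= E * T]
E*T*T => E*T*T*T   [E ::= E * T]
E*T*T*T => T*T*T*T   [E ::= T]
T*T*T*T => 2*T*T*T   [T ::= 2]
2*T*T*T => 2*2*T*T   [T ::= 2]
2*2*T*T => 2*2*2*T   [T ::= 2]
2*2*2*T => 2*2*2*2   [T ::= 2]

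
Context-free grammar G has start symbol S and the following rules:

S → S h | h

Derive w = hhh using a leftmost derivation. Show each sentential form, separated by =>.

S => Sh => Shh => hhh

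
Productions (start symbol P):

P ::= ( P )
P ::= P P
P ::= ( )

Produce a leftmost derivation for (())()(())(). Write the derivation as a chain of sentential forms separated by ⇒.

P ⇒ PP ⇒ (P)P ⇒ (())P ⇒ (())PP ⇒ (())PPP ⇒ (())()PP ⇒ (())()(P)P ⇒ (())()(())P ⇒ (())()(())()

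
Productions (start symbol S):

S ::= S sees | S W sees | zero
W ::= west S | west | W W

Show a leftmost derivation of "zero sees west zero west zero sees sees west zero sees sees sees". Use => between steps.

S => S W sees => S sees W sees => zero sees W sees => zero sees W W sees => zero sees west S W sees => zero sees west zero W sees => zero sees west zero west S sees => zero sees west zero west S W sees sees => zero sees west zero west S sees W sees sees => zero sees west zero west S sees sees W sees sees => zero sees west zero west zero sees sees W sees sees => zero sees west zero west zero sees sees west S sees sees => zero sees west zero west zero sees sees west S sees sees sees => zero sees west zero west zero sees sees west zero sees sees sees

S => S W sees   [S ::= S W sees]
S W sees => S sees W sees   [S ::= S sees]
S sees W sees => zero sees W sees   [S ::= zero]
zero sees W sees => zero sees W W sees   [W ::= W W]
zero sees W W sees => zero sees west S W sees   [W ::= west S]
zero sees west S W sees => zero sees west zero W sees   [S ::= zero]
zero sees west zero W sees => zero sees west zero west S sees   [W ::= west S]
zero sees west zero west S sees => zero sees west zero west S W sees sees   [S ::= S W sees]
zero sees west zero west S W sees sees => zero sees west zero west S sees W sees sees   [S ::= S sees]
zero sees west zero west S sees W sees sees => zero sees west zero west S sees sees W sees sees   [S ::= S sees]
zero sees west zero west S sees sees W sees sees => zero sees west zero west zero sees sees W sees sees   [S ::= zero]
zero sees west zero west zero sees sees W sees sees => zero sees west zero west zero sees sees west S sees sees   [W ::= west S]
zero sees west zero west zero sees sees west S sees sees => zero sees west zero west zero sees sees west S sees sees sees   [S ::= S sees]
zero sees west zero west zero sees sees west S sees sees sees => zero sees west zero west zero sees sees west zero sees sees sees   [S ::= zero]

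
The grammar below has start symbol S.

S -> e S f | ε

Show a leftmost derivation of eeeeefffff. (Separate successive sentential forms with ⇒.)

S ⇒ eSf ⇒ eeSff ⇒ eeeSfff ⇒ eeeeSffff ⇒ eeeeeSfffff ⇒ eeeeefffff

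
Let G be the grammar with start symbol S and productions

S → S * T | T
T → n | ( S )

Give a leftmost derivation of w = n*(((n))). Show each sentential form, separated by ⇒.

S⇒S*T⇒T*T⇒n*T⇒n*(S)⇒n*(T)⇒n*((S))⇒n*((T))⇒n*(((S)))⇒n*(((T)))⇒n*(((n)))

S ⇒ S*T   [S → S * T]
S*T ⇒ T*T   [S → T]
T*T ⇒ n*T   [T → n]
n*T ⇒ n*(S)   [T → ( S )]
n*(S) ⇒ n*(T)   [S → T]
n*(T) ⇒ n*((S))   [T → ( S )]
n*((S)) ⇒ n*((T))   [S → T]
n*((T)) ⇒ n*(((S)))   [T → ( S )]
n*(((S))) ⇒ n*(((T)))   [S → T]
n*(((T))) ⇒ n*(((n)))   [T → n]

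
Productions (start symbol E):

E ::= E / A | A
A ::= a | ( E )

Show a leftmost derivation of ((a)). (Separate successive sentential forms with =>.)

E => A   [E ::= A]
A => (E)   [A ::= ( E )]
(E) => (A)   [E ::= A]
(A) => ((E))   [A ::= ( E )]
((E)) => ((A))   [E ::= A]
((A)) => ((a))   [A ::= a]

E=>A=>(E)=>(A)=>((E))=>((A))=>((a))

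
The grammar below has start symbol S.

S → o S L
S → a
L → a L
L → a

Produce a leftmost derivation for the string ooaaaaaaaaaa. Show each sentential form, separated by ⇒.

S ⇒ oSL ⇒ ooSLL ⇒ ooaLL ⇒ ooaaLL ⇒ ooaaaLL ⇒ ooaaaaLL ⇒ ooaaaaaLL ⇒ ooaaaaaaL ⇒ ooaaaaaaaL ⇒ ooaaaaaaaaL ⇒ ooaaaaaaaaaL ⇒ ooaaaaaaaaaa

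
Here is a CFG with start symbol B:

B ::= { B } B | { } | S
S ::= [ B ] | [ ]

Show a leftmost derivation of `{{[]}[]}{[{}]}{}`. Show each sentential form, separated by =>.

B => {B}B => {{B}B}B => {{S}B}B => {{[]}B}B => {{[]}S}B => {{[]}[]}B => {{[]}[]}{B}B => {{[]}[]}{S}B => {{[]}[]}{[B]}B => {{[]}[]}{[{}]}B => {{[]}[]}{[{}]}{}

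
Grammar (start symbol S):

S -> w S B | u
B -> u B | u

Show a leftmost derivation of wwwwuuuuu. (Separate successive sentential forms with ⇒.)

S ⇒ wSB ⇒ wwSBB ⇒ wwwSBBB ⇒ wwwwSBBBB ⇒ wwwwuBBBB ⇒ wwwwuuBBB ⇒ wwwwuuuBB ⇒ wwwwuuuuB ⇒ wwwwuuuuu

S ⇒ wSB   [S -> w S B]
wSB ⇒ wwSBB   [S -> w S B]
wwSBB ⇒ wwwSBBB   [S -> w S B]
wwwSBBB ⇒ wwwwSBBBB   [S -> w S B]
wwwwSBBBB ⇒ wwwwuBBBB   [S -> u]
wwwwuBBBB ⇒ wwwwuuBBB   [B -> u]
wwwwuuBBB ⇒ wwwwuuuBB   [B -> u]
wwwwuuuBB ⇒ wwwwuuuuB   [B -> u]
wwwwuuuuB ⇒ wwwwuuuuu   [B -> u]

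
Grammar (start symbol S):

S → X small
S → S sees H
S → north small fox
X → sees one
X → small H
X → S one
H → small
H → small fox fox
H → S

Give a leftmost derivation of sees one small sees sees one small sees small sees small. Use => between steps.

S => S sees H => S sees H sees H => X small sees H sees H => sees one small sees H sees H => sees one small sees S sees H => sees one small sees S sees H sees H => sees one small sees X small sees H sees H => sees one small sees sees one small sees H sees H => sees one small sees sees one small sees small sees H => sees one small sees sees one small sees small sees small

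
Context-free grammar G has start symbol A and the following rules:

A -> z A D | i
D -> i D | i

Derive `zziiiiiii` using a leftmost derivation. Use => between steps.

A => zAD => zzADD => zziDD => zziiDD => zziiiDD => zziiiiD => zziiiiiD => zziiiiiiD => zziiiiiii

A => zAD   [A -> z A D]
zAD => zzADD   [A -> z A D]
zzADD => zziDD   [A -> i]
zziDD => zziiDD   [D -> i D]
zziiDD => zziiiDD   [D -> i D]
zziiiDD => zziiiiD   [D -> i]
zziiiiD => zziiiiiD   [D -> i D]
zziiiiiD => zziiiiiiD   [D -> i D]
zziiiiiiD => zziiiiiii   [D -> i]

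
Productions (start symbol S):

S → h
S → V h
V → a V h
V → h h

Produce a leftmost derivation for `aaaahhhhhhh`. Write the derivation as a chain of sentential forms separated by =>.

S => Vh   [S → V h]
Vh => aVhh   [V → a V h]
aVhh => aaVhhh   [V → a V h]
aaVhhh => aaaVhhhh   [V → a V h]
aaaVhhhh => aaaaVhhhhh   [V → a V h]
aaaaVhhhhh => aaaahhhhhhh   [V → h h]

S => Vh => aVhh => aaVhhh => aaaVhhhh => aaaaVhhhhh => aaaahhhhhhh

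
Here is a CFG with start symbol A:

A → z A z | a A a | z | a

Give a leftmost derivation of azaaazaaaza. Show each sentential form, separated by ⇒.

A ⇒ aAa   [A → a A a]
aAa ⇒ azAza   [A → z A z]
azAza ⇒ azaAaza   [A → a A a]
azaAaza ⇒ azaaAaaza   [A → a A a]
azaaAaaza ⇒ azaaaAaaaza   [A → a A a]
azaaaAaaaza ⇒ azaaazaaaza   [A → z]

A⇒aAa⇒azAza⇒azaAaza⇒azaaAaaza⇒azaaaAaaaza⇒azaaazaaaza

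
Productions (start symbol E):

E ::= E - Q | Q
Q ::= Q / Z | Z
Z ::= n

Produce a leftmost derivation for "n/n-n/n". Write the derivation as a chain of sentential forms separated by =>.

E => E-Q => Q-Q => Q/Z-Q => Z/Z-Q => n/Z-Q => n/n-Q => n/n-Q/Z => n/n-Z/Z => n/n-n/Z => n/n-n/n

E => E-Q   [E ::= E - Q]
E-Q => Q-Q   [E ::= Q]
Q-Q => Q/Z-Q   [Q ::= Q / Z]
Q/Z-Q => Z/Z-Q   [Q ::= Z]
Z/Z-Q => n/Z-Q   [Z ::= n]
n/Z-Q => n/n-Q   [Z ::= n]
n/n-Q => n/n-Q/Z   [Q ::= Q / Z]
n/n-Q/Z => n/n-Z/Z   [Q ::= Z]
n/n-Z/Z => n/n-n/Z   [Z ::= n]
n/n-n/Z => n/n-n/n   [Z ::= n]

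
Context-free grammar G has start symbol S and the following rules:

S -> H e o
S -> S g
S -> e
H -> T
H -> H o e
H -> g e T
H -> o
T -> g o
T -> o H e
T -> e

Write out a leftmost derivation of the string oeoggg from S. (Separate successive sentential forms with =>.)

S => Sg => Sgg => Sggg => Heoggg => oeoggg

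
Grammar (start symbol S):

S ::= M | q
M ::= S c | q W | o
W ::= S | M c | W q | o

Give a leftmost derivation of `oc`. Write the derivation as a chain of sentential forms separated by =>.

S=>M=>Sc=>Mc=>oc

S => M   [S ::= M]
M => Sc   [M ::= S c]
Sc => Mc   [S ::= M]
Mc => oc   [M ::= o]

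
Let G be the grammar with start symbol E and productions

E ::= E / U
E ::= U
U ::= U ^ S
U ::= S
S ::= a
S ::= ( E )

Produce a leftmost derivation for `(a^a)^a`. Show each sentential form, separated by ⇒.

E ⇒ U ⇒ U^S ⇒ S^S ⇒ (E)^S ⇒ (U)^S ⇒ (U^S)^S ⇒ (S^S)^S ⇒ (a^S)^S ⇒ (a^a)^S ⇒ (a^a)^a

E ⇒ U   [E ::= U]
U ⇒ U^S   [U ::= U ^ S]
U^S ⇒ S^S   [U ::= S]
S^S ⇒ (E)^S   [S ::= ( E )]
(E)^S ⇒ (U)^S   [E ::= U]
(U)^S ⇒ (U^S)^S   [U ::= U ^ S]
(U^S)^S ⇒ (S^S)^S   [U ::= S]
(S^S)^S ⇒ (a^S)^S   [S ::= a]
(a^S)^S ⇒ (a^a)^S   [S ::= a]
(a^a)^S ⇒ (a^a)^a   [S ::= a]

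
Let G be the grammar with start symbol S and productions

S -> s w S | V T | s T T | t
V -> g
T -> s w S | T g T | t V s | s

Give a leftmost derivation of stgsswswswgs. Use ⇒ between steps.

S⇒sTT⇒stVsT⇒stgsT⇒stgsswS⇒stgsswswS⇒stgsswswswS⇒stgsswswswVT⇒stgsswswswgT⇒stgsswswswgs

S ⇒ sTT   [S -> s T T]
sTT ⇒ stVsT   [T -> t V s]
stVsT ⇒ stgsT   [V -> g]
stgsT ⇒ stgsswS   [T -> s w S]
stgsswS ⇒ stgsswswS   [S -> s w S]
stgsswswS ⇒ stgsswswswS   [S -> s w S]
stgsswswswS ⇒ stgsswswswVT   [S -> V T]
stgsswswswVT ⇒ stgsswswswgT   [V -> g]
stgsswswswgT ⇒ stgsswswswgs   [T -> s]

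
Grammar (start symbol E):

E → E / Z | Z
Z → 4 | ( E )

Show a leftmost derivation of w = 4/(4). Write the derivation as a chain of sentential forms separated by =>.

E => E/Z => Z/Z => 4/Z => 4/(E) => 4/(Z) => 4/(4)

E => E/Z   [E → E / Z]
E/Z => Z/Z   [E → Z]
Z/Z => 4/Z   [Z → 4]
4/Z => 4/(E)   [Z → ( E )]
4/(E) => 4/(Z)   [E → Z]
4/(Z) => 4/(4)   [Z → 4]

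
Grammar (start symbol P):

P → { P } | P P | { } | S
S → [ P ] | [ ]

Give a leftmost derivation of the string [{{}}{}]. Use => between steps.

P => S   [P → S]
S => [P]   [S → [ P ]]
[P] => [PP]   [P → P P]
[PP] => [{P}P]   [P → { P }]
[{P}P] => [{{}}P]   [P → { }]
[{{}}P] => [{{}}{}]   [P → { }]

P=>S=>[P]=>[PP]=>[{P}P]=>[{{}}P]=>[{{}}{}]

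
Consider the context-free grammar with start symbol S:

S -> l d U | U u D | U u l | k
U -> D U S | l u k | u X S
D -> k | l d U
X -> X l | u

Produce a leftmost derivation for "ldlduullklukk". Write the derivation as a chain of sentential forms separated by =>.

S => ldU   [S -> l d U]
ldU => ldDUS   [U -> D U S]
ldDUS => ldldUUS   [D -> l d U]
ldldUUS => ldlduXSUS   [U -> u X S]
ldlduXSUS => ldlduXlSUS   [X -> X l]
ldlduXlSUS => ldlduXllSUS   [X -> X l]
ldlduXllSUS => ldlduullSUS   [X -> u]
ldlduullSUS => ldlduullkUS   [S -> k]
ldlduullkUS => ldlduullklukS   [U -> l u k]
ldlduullklukS => ldlduullklukk   [S -> k]

S => ldU => ldDUS => ldldUUS => ldlduXSUS => ldlduXlSUS => ldlduXllSUS => ldlduullSUS => ldlduullkUS => ldlduullklukS => ldlduullklukk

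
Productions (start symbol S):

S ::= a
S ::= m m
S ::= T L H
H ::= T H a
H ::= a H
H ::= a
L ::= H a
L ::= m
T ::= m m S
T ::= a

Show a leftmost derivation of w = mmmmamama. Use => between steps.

S => TLH => mmSLH => mmTLHLH => mmmmSLHLH => mmmmaLHLH => mmmmamHLH => mmmmamaLH => mmmmamamH => mmmmamama

S => TLH   [S ::= T L H]
TLH => mmSLH   [T ::= m m S]
mmSLH => mmTLHLH   [S ::= T L H]
mmTLHLH => mmmmSLHLH   [T ::= m m S]
mmmmSLHLH => mmmmaLHLH   [S ::= a]
mmmmaLHLH => mmmmamHLH   [L ::= m]
mmmmamHLH => mmmmamaLH   [H ::= a]
mmmmamaLH => mmmmamamH   [L ::= m]
mmmmamamH => mmmmamama   [H ::= a]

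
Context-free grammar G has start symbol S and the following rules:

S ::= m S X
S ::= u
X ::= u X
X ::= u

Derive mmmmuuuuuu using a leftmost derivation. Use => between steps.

S=>mSX=>mmSXX=>mmmSXXX=>mmmmSXXXX=>mmmmuXXXX=>mmmmuuXXXX=>mmmmuuuXXX=>mmmmuuuuXX=>mmmmuuuuuX=>mmmmuuuuuu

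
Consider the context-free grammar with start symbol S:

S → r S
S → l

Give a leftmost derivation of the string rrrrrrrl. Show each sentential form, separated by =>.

S => rS   [S → r S]
rS => rrS   [S → r S]
rrS => rrrS   [S → r S]
rrrS => rrrrS   [S → r S]
rrrrS => rrrrrS   [S → r S]
rrrrrS => rrrrrrS   [S → r S]
rrrrrrS => rrrrrrrS   [S → r S]
rrrrrrrS => rrrrrrrl   [S → l]

S => rS => rrS => rrrS => rrrrS => rrrrrS => rrrrrrS => rrrrrrrS => rrrrrrrl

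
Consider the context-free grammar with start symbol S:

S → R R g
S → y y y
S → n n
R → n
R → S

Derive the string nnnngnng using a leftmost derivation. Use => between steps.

S => RRg => SRg => RRgRg => SRgRg => nnRgRg => nnSgRg => nnnngRg => nnnngSg => nnnngnng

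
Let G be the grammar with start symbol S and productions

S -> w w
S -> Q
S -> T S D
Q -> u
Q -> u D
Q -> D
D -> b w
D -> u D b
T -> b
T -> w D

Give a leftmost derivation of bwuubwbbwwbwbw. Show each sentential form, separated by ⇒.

S⇒TSD⇒bSD⇒bTSDD⇒bwDSDD⇒bwuDbSDD⇒bwuuDbbSDD⇒bwuubwbbSDD⇒bwuubwbbwwDD⇒bwuubwbbwwbwD⇒bwuubwbbwwbwbw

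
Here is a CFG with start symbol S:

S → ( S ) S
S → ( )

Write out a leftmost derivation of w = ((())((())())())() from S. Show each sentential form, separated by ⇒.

S ⇒ (S)S   [S → ( S ) S]
(S)S ⇒ ((S)S)S   [S → ( S ) S]
((S)S)S ⇒ ((())S)S   [S → ( )]
((())S)S ⇒ ((())(S)S)S   [S → ( S ) S]
((())(S)S)S ⇒ ((())((S)S)S)S   [S → ( S ) S]
((())((S)S)S)S ⇒ ((())((())S)S)S   [S → ( )]
((())((())S)S)S ⇒ ((())((())())S)S   [S → ( )]
((())((())())S)S ⇒ ((())((())())())S   [S → ( )]
((())((())())())S ⇒ ((())((())())())()   [S → ( )]

S⇒(S)S⇒((S)S)S⇒((())S)S⇒((())(S)S)S⇒((())((S)S)S)S⇒((())((())S)S)S⇒((())((())())S)S⇒((())((())())())S⇒((())((())())())()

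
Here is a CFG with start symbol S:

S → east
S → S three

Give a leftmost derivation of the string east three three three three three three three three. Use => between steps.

S => S three   [S → S three]
S three => S three three   [S → S three]
S three three => S three three three   [S → S three]
S three three three => S three three three three   [S → S three]
S three three three three => S three three three three three   [S → S three]
S three three three three three => S three three three three three three   [S → S three]
S three three three three three three => S three three three three three three three   [S → S three]
S three three three three three three three => S three three three three three three three three   [S → S three]
S three three three three three three three three => east three three three three three three three three   [S → east]

S => S three => S three three => S three three three => S three three three three => S three three three three three => S three three three three three three => S three three three three three three three => S three three three three three three three three => east three three three three three three three three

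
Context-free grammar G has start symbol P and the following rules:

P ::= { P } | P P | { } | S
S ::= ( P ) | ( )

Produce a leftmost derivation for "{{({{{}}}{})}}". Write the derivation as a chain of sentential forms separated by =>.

P=>{P}=>{{P}}=>{{S}}=>{{(P)}}=>{{(PP)}}=>{{({P}P)}}=>{{({{P}}P)}}=>{{({{{}}}P)}}=>{{({{{}}}{})}}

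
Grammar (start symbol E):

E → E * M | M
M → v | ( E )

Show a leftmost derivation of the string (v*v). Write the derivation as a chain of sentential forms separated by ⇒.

E ⇒ M ⇒ (E) ⇒ (E*M) ⇒ (M*M) ⇒ (v*M) ⇒ (v*v)

E ⇒ M   [E → M]
M ⇒ (E)   [M → ( E )]
(E) ⇒ (E*M)   [E → E * M]
(E*M) ⇒ (M*M)   [E → M]
(M*M) ⇒ (v*M)   [M → v]
(v*M) ⇒ (v*v)   [M → v]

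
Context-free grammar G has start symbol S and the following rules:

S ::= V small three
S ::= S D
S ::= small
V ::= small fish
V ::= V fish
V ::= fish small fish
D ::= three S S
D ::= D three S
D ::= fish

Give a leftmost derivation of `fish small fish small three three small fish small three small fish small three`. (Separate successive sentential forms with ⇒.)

S ⇒ S D ⇒ V small three D ⇒ fish small fish small three D ⇒ fish small fish small three three S S ⇒ fish small fish small three three V small three S ⇒ fish small fish small three three small fish small three S ⇒ fish small fish small three three small fish small three V small three ⇒ fish small fish small three three small fish small three small fish small three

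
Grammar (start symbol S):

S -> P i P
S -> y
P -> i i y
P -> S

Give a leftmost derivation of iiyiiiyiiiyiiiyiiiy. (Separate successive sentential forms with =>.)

S => PiP   [S -> P i P]
PiP => SiP   [P -> S]
SiP => PiPiP   [S -> P i P]
PiPiP => SiPiP   [P -> S]
SiPiP => PiPiPiP   [S -> P i P]
PiPiPiP => iiyiPiPiP   [P -> i i y]
iiyiPiPiP => iiyiiiyiPiP   [P -> i i y]
iiyiiiyiPiP => iiyiiiyiiiyiP   [P -> i i y]
iiyiiiyiiiyiP => iiyiiiyiiiyiS   [P -> S]
iiyiiiyiiiyiS => iiyiiiyiiiyiPiP   [S -> P i P]
iiyiiiyiiiyiPiP => iiyiiiyiiiyiiiyiP   [P -> i i y]
iiyiiiyiiiyiiiyiP => iiyiiiyiiiyiiiyiiiy   [P -> i i y]

S=>PiP=>SiP=>PiPiP=>SiPiP=>PiPiPiP=>iiyiPiPiP=>iiyiiiyiPiP=>iiyiiiyiiiyiP=>iiyiiiyiiiyiS=>iiyiiiyiiiyiPiP=>iiyiiiyiiiyiiiyiP=>iiyiiiyiiiyiiiyiiiy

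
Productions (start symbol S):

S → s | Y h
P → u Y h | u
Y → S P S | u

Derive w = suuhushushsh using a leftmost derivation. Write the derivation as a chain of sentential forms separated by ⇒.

S ⇒ Yh   [S → Y h]
Yh ⇒ SPSh   [Y → S P S]
SPSh ⇒ sPSh   [S → s]
sPSh ⇒ suYhSh   [P → u Y h]
suYhSh ⇒ suSPShSh   [Y → S P S]
suSPShSh ⇒ suYhPShSh   [S → Y h]
suYhPShSh ⇒ suSPShPShSh   [Y → S P S]
suSPShPShSh ⇒ suYhPShPShSh   [S → Y h]
suYhPShPShSh ⇒ suuhPShPShSh   [Y → u]
suuhPShPShSh ⇒ suuhuShPShSh   [P → u]
suuhuShPShSh ⇒ suuhushPShSh   [S → s]
suuhushPShSh ⇒ suuhushuShSh   [P → u]
suuhushuShSh ⇒ suuhushushSh   [S → s]
suuhushushSh ⇒ suuhushushsh   [S → s]

S⇒Yh⇒SPSh⇒sPSh⇒suYhSh⇒suSPShSh⇒suYhPShSh⇒suSPShPShSh⇒suYhPShPShSh⇒suuhPShPShSh⇒suuhuShPShSh⇒suuhushPShSh⇒suuhushuShSh⇒suuhushushSh⇒suuhushushsh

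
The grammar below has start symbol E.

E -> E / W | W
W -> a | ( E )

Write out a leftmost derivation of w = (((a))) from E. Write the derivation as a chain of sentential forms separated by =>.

E => W => (E) => (W) => ((E)) => ((W)) => (((E))) => (((W))) => (((a)))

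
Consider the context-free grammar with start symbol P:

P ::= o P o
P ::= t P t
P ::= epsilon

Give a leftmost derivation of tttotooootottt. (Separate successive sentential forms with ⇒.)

P ⇒ tPt ⇒ ttPtt ⇒ tttPttt ⇒ tttoPottt ⇒ tttotPtottt ⇒ tttotoPotottt ⇒ tttotooPootottt ⇒ tttotooootottt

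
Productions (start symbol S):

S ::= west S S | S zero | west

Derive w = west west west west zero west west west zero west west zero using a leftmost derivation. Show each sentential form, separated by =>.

S => S zero => west S S zero => west west S S S zero => west west west S S S S zero => west west west S zero S S S zero => west west west west zero S S S zero => west west west west zero west S S S S zero => west west west west zero west west S S S zero => west west west west zero west west S zero S S zero => west west west west zero west west west zero S S zero => west west west west zero west west west zero west S zero => west west west west zero west west west zero west west zero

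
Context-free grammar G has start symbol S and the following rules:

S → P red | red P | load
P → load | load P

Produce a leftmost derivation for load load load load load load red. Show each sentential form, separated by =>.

S => P red => load P red => load load P red => load load load P red => load load load load P red => load load load load load P red => load load load load load load red

S => P red   [S → P red]
P red => load P red   [P → load P]
load P red => load load P red   [P → load P]
load load P red => load load load P red   [P → load P]
load load load P red => load load load load P red   [P → load P]
load load load load P red => load load load load load P red   [P → load P]
load load load load load P red => load load load load load load red   [P → load]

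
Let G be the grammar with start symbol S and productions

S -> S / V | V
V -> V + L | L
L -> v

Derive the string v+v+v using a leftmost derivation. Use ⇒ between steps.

S ⇒ V ⇒ V+L ⇒ V+L+L ⇒ L+L+L ⇒ v+L+L ⇒ v+v+L ⇒ v+v+v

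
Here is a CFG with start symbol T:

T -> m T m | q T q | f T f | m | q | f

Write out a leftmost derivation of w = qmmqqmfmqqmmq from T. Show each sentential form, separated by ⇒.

T ⇒ qTq ⇒ qmTmq ⇒ qmmTmmq ⇒ qmmqTqmmq ⇒ qmmqqTqqmmq ⇒ qmmqqmTmqqmmq ⇒ qmmqqmfmqqmmq

T ⇒ qTq   [T -> q T q]
qTq ⇒ qmTmq   [T -> m T m]
qmTmq ⇒ qmmTmmq   [T -> m T m]
qmmTmmq ⇒ qmmqTqmmq   [T -> q T q]
qmmqTqmmq ⇒ qmmqqTqqmmq   [T -> q T q]
qmmqqTqqmmq ⇒ qmmqqmTmqqmmq   [T -> m T m]
qmmqqmTmqqmmq ⇒ qmmqqmfmqqmmq   [T -> f]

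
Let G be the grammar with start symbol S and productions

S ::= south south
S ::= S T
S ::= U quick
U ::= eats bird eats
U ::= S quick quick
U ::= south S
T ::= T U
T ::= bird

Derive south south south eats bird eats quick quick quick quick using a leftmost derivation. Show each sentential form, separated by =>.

S => U quick => south S quick => south U quick quick => south south S quick quick => south south U quick quick quick => south south south S quick quick quick => south south south U quick quick quick quick => south south south eats bird eats quick quick quick quick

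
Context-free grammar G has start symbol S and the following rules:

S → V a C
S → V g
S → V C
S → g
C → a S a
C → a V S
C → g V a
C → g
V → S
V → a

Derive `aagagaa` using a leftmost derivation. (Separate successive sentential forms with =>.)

S => VC   [S → V C]
VC => aC   [V → a]
aC => aaVS   [C → a V S]
aaVS => aaSS   [V → S]
aaSS => aagS   [S → g]
aagS => aagVC   [S → V C]
aagVC => aagaC   [V → a]
aagaC => aagagVa   [C → g V a]
aagagVa => aagagaa   [V → a]

S => VC => aC => aaVS => aaSS => aagS => aagVC => aagaC => aagagVa => aagagaa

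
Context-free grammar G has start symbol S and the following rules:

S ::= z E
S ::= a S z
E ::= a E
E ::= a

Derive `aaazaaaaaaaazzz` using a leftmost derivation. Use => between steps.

S=>aSz=>aaSzz=>aaaSzzz=>aaazEzzz=>aaazaEzzz=>aaazaaEzzz=>aaazaaaEzzz=>aaazaaaaEzzz=>aaazaaaaaEzzz=>aaazaaaaaaEzzz=>aaazaaaaaaaEzzz=>aaazaaaaaaaazzz

S => aSz   [S ::= a S z]
aSz => aaSzz   [S ::= a S z]
aaSzz => aaaSzzz   [S ::= a S z]
aaaSzzz => aaazEzzz   [S ::= z E]
aaazEzzz => aaazaEzzz   [E ::= a E]
aaazaEzzz => aaazaaEzzz   [E ::= a E]
aaazaaEzzz => aaazaaaEzzz   [E ::= a E]
aaazaaaEzzz => aaazaaaaEzzz   [E ::= a E]
aaazaaaaEzzz => aaazaaaaaEzzz   [E ::= a E]
aaazaaaaaEzzz => aaazaaaaaaEzzz   [E ::= a E]
aaazaaaaaaEzzz => aaazaaaaaaaEzzz   [E ::= a E]
aaazaaaaaaaEzzz => aaazaaaaaaaazzz   [E ::= a]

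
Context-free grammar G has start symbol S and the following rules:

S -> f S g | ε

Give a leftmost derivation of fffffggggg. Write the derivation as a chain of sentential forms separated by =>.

S => fSg   [S -> f S g]
fSg => ffSgg   [S -> f S g]
ffSgg => fffSggg   [S -> f S g]
fffSggg => ffffSgggg   [S -> f S g]
ffffSgggg => fffffSggggg   [S -> f S g]
fffffSggggg => fffffggggg   [S -> ε]

S=>fSg=>ffSgg=>fffSggg=>ffffSgggg=>fffffSggggg=>fffffggggg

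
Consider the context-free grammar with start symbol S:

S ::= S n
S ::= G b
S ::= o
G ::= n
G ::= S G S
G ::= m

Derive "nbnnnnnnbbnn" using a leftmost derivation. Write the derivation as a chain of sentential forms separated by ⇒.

S ⇒ Sn   [S ::= S n]
Sn ⇒ Snn   [S ::= S n]
Snn ⇒ Gbnn   [S ::= G b]
Gbnn ⇒ SGSbnn   [G ::= S G S]
SGSbnn ⇒ SnGSbnn   [S ::= S n]
SnGSbnn ⇒ SnnGSbnn   [S ::= S n]
SnnGSbnn ⇒ SnnnGSbnn   [S ::= S n]
SnnnGSbnn ⇒ SnnnnGSbnn   [S ::= S n]
SnnnnGSbnn ⇒ GbnnnnGSbnn   [S ::= G b]
GbnnnnGSbnn ⇒ nbnnnnGSbnn   [G ::= n]
nbnnnnGSbnn ⇒ nbnnnnnSbnn   [G ::= n]
nbnnnnnSbnn ⇒ nbnnnnnGbbnn   [S ::= G b]
nbnnnnnGbbnn ⇒ nbnnnnnnbbnn   [G ::= n]

S⇒Sn⇒Snn⇒Gbnn⇒SGSbnn⇒SnGSbnn⇒SnnGSbnn⇒SnnnGSbnn⇒SnnnnGSbnn⇒GbnnnnGSbnn⇒nbnnnnGSbnn⇒nbnnnnnSbnn⇒nbnnnnnGbbnn⇒nbnnnnnnbbnn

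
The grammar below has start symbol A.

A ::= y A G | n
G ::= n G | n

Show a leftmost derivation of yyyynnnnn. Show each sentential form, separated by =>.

A=>yAG=>yyAGG=>yyyAGGG=>yyyyAGGGG=>yyyynGGGG=>yyyynnGGG=>yyyynnnGG=>yyyynnnnG=>yyyynnnnn

A => yAG   [A ::= y A G]
yAG => yyAGG   [A ::= y A G]
yyAGG => yyyAGGG   [A ::= y A G]
yyyAGGG => yyyyAGGGG   [A ::= y A G]
yyyyAGGGG => yyyynGGGG   [A ::= n]
yyyynGGGG => yyyynnGGG   [G ::= n]
yyyynnGGG => yyyynnnGG   [G ::= n]
yyyynnnGG => yyyynnnnG   [G ::= n]
yyyynnnnG => yyyynnnnn   [G ::= n]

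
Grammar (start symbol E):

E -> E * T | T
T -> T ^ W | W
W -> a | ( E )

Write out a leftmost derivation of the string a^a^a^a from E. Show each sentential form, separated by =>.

E => T => T^W => T^W^W => T^W^W^W => W^W^W^W => a^W^W^W => a^a^W^W => a^a^a^W => a^a^a^a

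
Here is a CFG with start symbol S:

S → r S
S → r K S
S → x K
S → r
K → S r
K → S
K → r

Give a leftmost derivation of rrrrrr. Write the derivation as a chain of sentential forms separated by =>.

S=>rS=>rrKS=>rrSrS=>rrrrS=>rrrrrS=>rrrrrr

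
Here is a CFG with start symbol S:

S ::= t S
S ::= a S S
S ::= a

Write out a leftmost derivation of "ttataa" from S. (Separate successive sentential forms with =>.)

S=>tS=>ttS=>ttaSS=>ttatSS=>ttataS=>ttataa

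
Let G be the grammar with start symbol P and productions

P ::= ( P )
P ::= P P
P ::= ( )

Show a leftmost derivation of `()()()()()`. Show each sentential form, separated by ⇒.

P⇒PP⇒PPP⇒PPPP⇒PPPPP⇒()PPPP⇒()()PPP⇒()()()PP⇒()()()()P⇒()()()()()

P ⇒ PP   [P ::= P P]
PP ⇒ PPP   [P ::= P P]
PPP ⇒ PPPP   [P ::= P P]
PPPP ⇒ PPPPP   [P ::= P P]
PPPPP ⇒ ()PPPP   [P ::= ( )]
()PPPP ⇒ ()()PPP   [P ::= ( )]
()()PPP ⇒ ()()()PP   [P ::= ( )]
()()()PP ⇒ ()()()()P   [P ::= ( )]
()()()()P ⇒ ()()()()()   [P ::= ( )]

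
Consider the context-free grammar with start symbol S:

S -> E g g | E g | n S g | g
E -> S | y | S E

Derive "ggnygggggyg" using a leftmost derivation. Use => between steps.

S => Eg => SEg => gEg => gSEg => ggEg => ggSEg => ggEggEg => ggSggEg => ggnSgggEg => ggnEgggggEg => ggnygggggEg => ggnygggggyg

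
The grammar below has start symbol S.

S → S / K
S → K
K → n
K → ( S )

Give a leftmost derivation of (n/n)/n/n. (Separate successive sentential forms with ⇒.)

S⇒S/K⇒S/K/K⇒K/K/K⇒(S)/K/K⇒(S/K)/K/K⇒(K/K)/K/K⇒(n/K)/K/K⇒(n/n)/K/K⇒(n/n)/n/K⇒(n/n)/n/n

S ⇒ S/K   [S → S / K]
S/K ⇒ S/K/K   [S → S / K]
S/K/K ⇒ K/K/K   [S → K]
K/K/K ⇒ (S)/K/K   [K → ( S )]
(S)/K/K ⇒ (S/K)/K/K   [S → S / K]
(S/K)/K/K ⇒ (K/K)/K/K   [S → K]
(K/K)/K/K ⇒ (n/K)/K/K   [K → n]
(n/K)/K/K ⇒ (n/n)/K/K   [K → n]
(n/n)/K/K ⇒ (n/n)/n/K   [K → n]
(n/n)/n/K ⇒ (n/n)/n/n   [K → n]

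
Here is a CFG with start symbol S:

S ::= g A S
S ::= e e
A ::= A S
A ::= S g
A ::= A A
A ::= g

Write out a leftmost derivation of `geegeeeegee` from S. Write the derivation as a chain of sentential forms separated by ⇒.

S⇒gAS⇒gAAS⇒gASAS⇒gASSAS⇒gSgSSAS⇒geegSSAS⇒geegeeSAS⇒geegeeeeAS⇒geegeeeegS⇒geegeeeegee

S ⇒ gAS   [S ::= g A S]
gAS ⇒ gAAS   [A ::= A A]
gAAS ⇒ gASAS   [A ::= A S]
gASAS ⇒ gASSAS   [A ::= A S]
gASSAS ⇒ gSgSSAS   [A ::= S g]
gSgSSAS ⇒ geegSSAS   [S ::= e e]
geegSSAS ⇒ geegeeSAS   [S ::= e e]
geegeeSAS ⇒ geegeeeeAS   [S ::= e e]
geegeeeeAS ⇒ geegeeeegS   [A ::= g]
geegeeeegS ⇒ geegeeeegee   [S ::= e e]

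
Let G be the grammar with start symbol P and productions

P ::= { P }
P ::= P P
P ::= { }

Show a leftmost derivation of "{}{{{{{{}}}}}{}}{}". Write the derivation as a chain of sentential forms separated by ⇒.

P ⇒ PP   [P ::= P P]
PP ⇒ PPP   [P ::= P P]
PPP ⇒ {}PP   [P ::= { }]
{}PP ⇒ {}{P}P   [P ::= { P }]
{}{P}P ⇒ {}{PP}P   [P ::= P P]
{}{PP}P ⇒ {}{{P}P}P   [P ::= { P }]
{}{{P}P}P ⇒ {}{{{P}}P}P   [P ::= { P }]
{}{{{P}}P}P ⇒ {}{{{{P}}}P}P   [P ::= { P }]
{}{{{{P}}}P}P ⇒ {}{{{{{P}}}}P}P   [P ::= { P }]
{}{{{{{P}}}}P}P ⇒ {}{{{{{{}}}}}P}P   [P ::= { }]
{}{{{{{{}}}}}P}P ⇒ {}{{{{{{}}}}}{}}P   [P ::= { }]
{}{{{{{{}}}}}{}}P ⇒ {}{{{{{{}}}}}{}}{}   [P ::= { }]

P⇒PP⇒PPP⇒{}PP⇒{}{P}P⇒{}{PP}P⇒{}{{P}P}P⇒{}{{{P}}P}P⇒{}{{{{P}}}P}P⇒{}{{{{{P}}}}P}P⇒{}{{{{{{}}}}}P}P⇒{}{{{{{{}}}}}{}}P⇒{}{{{{{{}}}}}{}}{}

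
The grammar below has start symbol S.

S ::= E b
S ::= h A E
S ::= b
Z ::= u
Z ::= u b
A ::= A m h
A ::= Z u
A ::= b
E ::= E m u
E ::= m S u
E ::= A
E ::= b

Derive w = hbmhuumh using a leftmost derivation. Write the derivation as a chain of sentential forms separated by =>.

S=>hAE=>hAmhE=>hbmhE=>hbmhA=>hbmhAmh=>hbmhZumh=>hbmhuumh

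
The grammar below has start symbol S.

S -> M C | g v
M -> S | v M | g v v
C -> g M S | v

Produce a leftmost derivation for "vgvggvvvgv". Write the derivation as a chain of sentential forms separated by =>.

S => MC   [S -> M C]
MC => vMC   [M -> v M]
vMC => vSC   [M -> S]
vSC => vgvC   [S -> g v]
vgvC => vgvgMS   [C -> g M S]
vgvgMS => vgvgSS   [M -> S]
vgvgSS => vgvgMCS   [S -> M C]
vgvgMCS => vgvggvvCS   [M -> g v v]
vgvggvvCS => vgvggvvvS   [C -> v]
vgvggvvvS => vgvggvvvgv   [S -> g v]

S => MC => vMC => vSC => vgvC => vgvgMS => vgvgSS => vgvgMCS => vgvggvvCS => vgvggvvvS => vgvggvvvgv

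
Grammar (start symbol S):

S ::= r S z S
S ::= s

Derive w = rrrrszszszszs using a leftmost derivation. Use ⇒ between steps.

S⇒rSzS⇒rrSzSzS⇒rrrSzSzSzS⇒rrrrSzSzSzSzS⇒rrrrszSzSzSzS⇒rrrrszszSzSzS⇒rrrrszszszSzS⇒rrrrszszszszS⇒rrrrszszszszs

S ⇒ rSzS   [S ::= r S z S]
rSzS ⇒ rrSzSzS   [S ::= r S z S]
rrSzSzS ⇒ rrrSzSzSzS   [S ::= r S z S]
rrrSzSzSzS ⇒ rrrrSzSzSzSzS   [S ::= r S z S]
rrrrSzSzSzSzS ⇒ rrrrszSzSzSzS   [S ::= s]
rrrrszSzSzSzS ⇒ rrrrszszSzSzS   [S ::= s]
rrrrszszSzSzS ⇒ rrrrszszszSzS   [S ::= s]
rrrrszszszSzS ⇒ rrrrszszszszS   [S ::= s]
rrrrszszszszS ⇒ rrrrszszszszs   [S ::= s]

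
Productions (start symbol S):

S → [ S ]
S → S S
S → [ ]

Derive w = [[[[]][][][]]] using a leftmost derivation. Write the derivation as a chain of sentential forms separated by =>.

S => [S] => [[S]] => [[SS]] => [[SSS]] => [[SSSS]] => [[[S]SSS]] => [[[[]]SSS]] => [[[[]][]SS]] => [[[[]][][]S]] => [[[[]][][][]]]

S => [S]   [S → [ S ]]
[S] => [[S]]   [S → [ S ]]
[[S]] => [[SS]]   [S → S S]
[[SS]] => [[SSS]]   [S → S S]
[[SSS]] => [[SSSS]]   [S → S S]
[[SSSS]] => [[[S]SSS]]   [S → [ S ]]
[[[S]SSS]] => [[[[]]SSS]]   [S → [ ]]
[[[[]]SSS]] => [[[[]][]SS]]   [S → [ ]]
[[[[]][]SS]] => [[[[]][][]S]]   [S → [ ]]
[[[[]][][]S]] => [[[[]][][][]]]   [S → [ ]]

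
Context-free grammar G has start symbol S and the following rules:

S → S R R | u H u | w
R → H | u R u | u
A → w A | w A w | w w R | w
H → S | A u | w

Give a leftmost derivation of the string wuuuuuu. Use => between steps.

S => SRR   [S → S R R]
SRR => wRR   [S → w]
wRR => wuR   [R → u]
wuR => wuuRu   [R → u R u]
wuuRu => wuuuRuu   [R → u R u]
wuuuRuu => wuuuuuu   [R → u]

S => SRR => wRR => wuR => wuuRu => wuuuRuu => wuuuuuu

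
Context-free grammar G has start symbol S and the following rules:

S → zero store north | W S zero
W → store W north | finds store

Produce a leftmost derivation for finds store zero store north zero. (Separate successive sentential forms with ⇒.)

S ⇒ W S zero   [S → W S zero]
W S zero ⇒ finds store S zero   [W → finds store]
finds store S zero ⇒ finds store zero store north zero   [S → zero store north]

S ⇒ W S zero ⇒ finds store S zero ⇒ finds store zero store north zero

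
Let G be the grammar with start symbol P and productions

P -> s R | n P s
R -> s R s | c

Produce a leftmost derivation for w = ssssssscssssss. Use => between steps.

P => sR => ssRs => sssRss => ssssRsss => sssssRssss => ssssssRsssss => sssssssRssssss => ssssssscssssss

P => sR   [P -> s R]
sR => ssRs   [R -> s R s]
ssRs => sssRss   [R -> s R s]
sssRss => ssssRsss   [R -> s R s]
ssssRsss => sssssRssss   [R -> s R s]
sssssRssss => ssssssRsssss   [R -> s R s]
ssssssRsssss => sssssssRssssss   [R -> s R s]
sssssssRssssss => ssssssscssssss   [R -> c]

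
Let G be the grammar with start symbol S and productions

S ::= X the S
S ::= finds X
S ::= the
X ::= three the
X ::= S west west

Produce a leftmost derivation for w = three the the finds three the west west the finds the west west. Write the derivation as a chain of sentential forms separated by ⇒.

S ⇒ X the S ⇒ S west west the S ⇒ X the S west west the S ⇒ three the the S west west the S ⇒ three the the finds X west west the S ⇒ three the the finds three the west west the S ⇒ three the the finds three the west west the finds X ⇒ three the the finds three the west west the finds S west west ⇒ three the the finds three the west west the finds the west west

S ⇒ X the S   [S ::= X the S]
X the S ⇒ S west west the S   [X ::= S west west]
S west west the S ⇒ X the S west west the S   [S ::= X the S]
X the S west west the S ⇒ three the the S west west the S   [X ::= three the]
three the the S west west the S ⇒ three the the finds X west west the S   [S ::= finds X]
three the the finds X west west the S ⇒ three the the finds three the west west the S   [X ::= three the]
three the the finds three the west west the S ⇒ three the the finds three the west west the finds X   [S ::= finds X]
three the the finds three the west west the finds X ⇒ three the the finds three the west west the finds S west west   [X ::= S west west]
three the the finds three the west west the finds S west west ⇒ three the the finds three the west west the finds the west west   [S ::= the]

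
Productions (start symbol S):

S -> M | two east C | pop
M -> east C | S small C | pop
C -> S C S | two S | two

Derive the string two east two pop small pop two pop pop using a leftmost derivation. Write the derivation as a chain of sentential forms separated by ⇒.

S ⇒ two east C   [S -> two east C]
two east C ⇒ two east two S   [C -> two S]
two east two S ⇒ two east two M   [S -> M]
two east two M ⇒ two east two S small C   [M -> S small C]
two east two S small C ⇒ two east two pop small C   [S -> pop]
two east two pop small C ⇒ two east two pop small S C S   [C -> S C S]
two east two pop small S C S ⇒ two east two pop small pop C S   [S -> pop]
two east two pop small pop C S ⇒ two east two pop small pop two S S   [C -> two S]
two east two pop small pop two S S ⇒ two east two pop small pop two M S   [S -> M]
two east two pop small pop two M S ⇒ two east two pop small pop two pop S   [M -> pop]
two east two pop small pop two pop S ⇒ two east two pop small pop two pop pop   [S -> pop]

S ⇒ two east C ⇒ two east two S ⇒ two east two M ⇒ two east two S small C ⇒ two east two pop small C ⇒ two east two pop small S C S ⇒ two east two pop small pop C S ⇒ two east two pop small pop two S S ⇒ two east two pop small pop two M S ⇒ two east two pop small pop two pop S ⇒ two east two pop small pop two pop pop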